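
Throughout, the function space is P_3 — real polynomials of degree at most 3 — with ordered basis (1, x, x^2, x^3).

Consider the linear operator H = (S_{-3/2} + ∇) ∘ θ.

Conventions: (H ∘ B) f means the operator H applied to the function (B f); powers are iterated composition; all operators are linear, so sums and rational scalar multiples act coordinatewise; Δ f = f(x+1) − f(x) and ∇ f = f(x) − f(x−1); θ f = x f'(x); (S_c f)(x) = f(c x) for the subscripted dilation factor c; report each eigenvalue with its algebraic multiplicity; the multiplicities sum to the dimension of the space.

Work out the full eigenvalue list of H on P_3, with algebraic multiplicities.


λ = -81/8 (multiplicity 1), λ = -3/2 (multiplicity 1), λ = 0 (multiplicity 1), λ = 9/2 (multiplicity 1)

image of 1: 0
image of x: -(3/2)x + 1
image of x^2: (9/2)x^2 + 4x - 2
image of x^3: -(81/8)x^3 + 9x^2 - 9x + 3
the matrix is upper triangular; its diagonal is (0, -3/2, 9/2, -81/8)
for a triangular matrix the eigenvalues are the diagonal entries, with algebraic multiplicity their repetition count


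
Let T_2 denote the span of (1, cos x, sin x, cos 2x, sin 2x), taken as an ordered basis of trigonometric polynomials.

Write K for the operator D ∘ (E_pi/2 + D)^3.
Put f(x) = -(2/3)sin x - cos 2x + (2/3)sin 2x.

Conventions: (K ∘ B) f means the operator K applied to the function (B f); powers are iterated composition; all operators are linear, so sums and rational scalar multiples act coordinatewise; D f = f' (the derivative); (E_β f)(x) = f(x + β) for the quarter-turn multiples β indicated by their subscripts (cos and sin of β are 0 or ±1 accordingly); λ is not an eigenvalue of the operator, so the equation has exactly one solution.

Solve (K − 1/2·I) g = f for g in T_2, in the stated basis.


write g with unknown coordinates in the stated basis and equate coefficients in (K − 1/2·I) g = f
solving from the highest basis element down gives g = -(4/45)sin x - (218/5955)cos 2x - (236/5955)sin 2x
check: K g = -(32/45)sin x - (6064/5955)cos 2x + (1284/1985)sin 2x
so K g − 1/2·g = -(2/3)sin x - cos 2x + (2/3)sin 2x = f ✓

g(x) = -(4/45)sin x - (218/5955)cos 2x - (236/5955)sin 2x


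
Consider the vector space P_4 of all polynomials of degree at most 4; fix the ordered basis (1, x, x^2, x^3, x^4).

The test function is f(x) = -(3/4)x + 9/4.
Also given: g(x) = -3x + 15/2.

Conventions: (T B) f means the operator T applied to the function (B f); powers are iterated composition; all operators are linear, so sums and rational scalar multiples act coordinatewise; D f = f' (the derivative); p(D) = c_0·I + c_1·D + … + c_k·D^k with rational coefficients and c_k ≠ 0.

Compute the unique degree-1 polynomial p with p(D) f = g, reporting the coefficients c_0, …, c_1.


p(D) = 4·I + 2·D, i.e. c_0 = 4, c_1 = 2

D^0 f = -(3/4)x + 9/4
D^1 f = -3/4
matching coefficients of g against c_0 f + c_1 Df + … from the top degree down determines the c_i
solution: c_0 = 4, c_1 = 2


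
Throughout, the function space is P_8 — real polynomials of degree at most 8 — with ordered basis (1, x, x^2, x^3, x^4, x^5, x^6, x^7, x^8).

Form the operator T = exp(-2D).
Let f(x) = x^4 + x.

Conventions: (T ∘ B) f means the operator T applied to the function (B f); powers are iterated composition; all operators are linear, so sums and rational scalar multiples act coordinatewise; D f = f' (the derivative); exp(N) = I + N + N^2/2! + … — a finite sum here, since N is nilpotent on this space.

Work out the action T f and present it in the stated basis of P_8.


g(x) = x^4 - 8x^3 + 24x^2 - 31x + 14

order-1 term: -8x^3 - 2
order-2 term: 24x^2
order-3 term: -32x
order-4 term: 16
the series for exp(-2D) f terminates at order 4
exp(-2D) f = x^4 - 8x^3 + 24x^2 - 31x + 14


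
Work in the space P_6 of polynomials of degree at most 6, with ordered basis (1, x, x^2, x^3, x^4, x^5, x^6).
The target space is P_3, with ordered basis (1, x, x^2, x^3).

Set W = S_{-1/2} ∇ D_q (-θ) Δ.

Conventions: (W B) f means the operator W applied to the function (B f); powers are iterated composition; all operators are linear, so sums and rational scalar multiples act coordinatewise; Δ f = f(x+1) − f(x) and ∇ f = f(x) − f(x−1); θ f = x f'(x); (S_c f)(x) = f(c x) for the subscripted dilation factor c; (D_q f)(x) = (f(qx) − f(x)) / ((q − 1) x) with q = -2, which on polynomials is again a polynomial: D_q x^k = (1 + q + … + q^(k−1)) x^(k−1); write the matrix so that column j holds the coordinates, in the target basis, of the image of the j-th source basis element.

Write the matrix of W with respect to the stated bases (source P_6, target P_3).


the matrix is [[0, 0, 0, 6, 48, 210, 840]; [0, 0, 0, 0, 36, 240, 1290]; [0, 0, 0, 0, 0, 75, 720]; [0, 0, 0, 0, 0, 0, 165]] (rows listed top to bottom)

image of 1: 0
image of x: 0
image of x^2: 0
image of x^3: 6
image of x^4: 36x + 48
image of x^5: 75x^2 + 240x + 210
image of x^6: 165x^3 + 720x^2 + 1290x + 840
each image's coordinates form column j of the matrix


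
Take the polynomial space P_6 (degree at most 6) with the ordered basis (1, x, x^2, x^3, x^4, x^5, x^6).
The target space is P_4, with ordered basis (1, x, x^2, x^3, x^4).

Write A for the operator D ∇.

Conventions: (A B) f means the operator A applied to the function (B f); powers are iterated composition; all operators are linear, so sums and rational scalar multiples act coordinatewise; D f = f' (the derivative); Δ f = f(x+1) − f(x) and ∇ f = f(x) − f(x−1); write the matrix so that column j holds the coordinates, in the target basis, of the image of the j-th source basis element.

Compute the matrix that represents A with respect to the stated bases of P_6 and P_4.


the matrix is [[0, 0, 2, -3, 4, -5, 6]; [0, 0, 0, 6, -12, 20, -30]; [0, 0, 0, 0, 12, -30, 60]; [0, 0, 0, 0, 0, 20, -60]; [0, 0, 0, 0, 0, 0, 30]] (rows listed top to bottom)

image of 1: 0
image of x: 0
image of x^2: 2
image of x^3: 6x - 3
image of x^4: 12x^2 - 12x + 4
image of x^5: 20x^3 - 30x^2 + 20x - 5
image of x^6: 30x^4 - 60x^3 + 60x^2 - 30x + 6
each image's coordinates form column j of the matrix


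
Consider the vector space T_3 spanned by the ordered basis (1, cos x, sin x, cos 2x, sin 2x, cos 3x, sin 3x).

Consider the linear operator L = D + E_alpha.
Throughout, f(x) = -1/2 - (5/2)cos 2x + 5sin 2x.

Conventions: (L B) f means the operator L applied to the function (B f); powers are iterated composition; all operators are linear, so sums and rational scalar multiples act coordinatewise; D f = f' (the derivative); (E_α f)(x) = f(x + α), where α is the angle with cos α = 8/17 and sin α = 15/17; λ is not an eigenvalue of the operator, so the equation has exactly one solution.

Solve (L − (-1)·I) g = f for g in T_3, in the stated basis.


write g with unknown coordinates in the stated basis and equate coefficients in (L − (-1)·I) g = f
solving from the highest basis element down gives g = -1/4 - (2205/1186)cos 2x - (1405/2372)sin 2x
check: L g = -1/4 - (380/593)cos 2x + (13265/2372)sin 2x
so L g − (-1)·g = -1/2 - (5/2)cos 2x + 5sin 2x = f ✓

the result is g(x) = -1/4 - (2205/1186)cos 2x - (1405/2372)sin 2x


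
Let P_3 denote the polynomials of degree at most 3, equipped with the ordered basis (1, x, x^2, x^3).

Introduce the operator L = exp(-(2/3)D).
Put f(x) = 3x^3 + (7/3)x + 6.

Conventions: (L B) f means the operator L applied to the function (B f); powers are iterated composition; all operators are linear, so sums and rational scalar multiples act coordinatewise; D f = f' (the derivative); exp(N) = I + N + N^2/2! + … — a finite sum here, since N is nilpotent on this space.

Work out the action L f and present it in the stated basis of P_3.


order-1 term: -6x^2 - 14/9
order-2 term: 4x
order-3 term: -8/9
the series for exp(-(2/3)D) f terminates at order 3
exp(-(2/3)D) f = 3x^3 - 6x^2 + (19/3)x + 32/9

g(x) = 3x^3 - 6x^2 + (19/3)x + 32/9


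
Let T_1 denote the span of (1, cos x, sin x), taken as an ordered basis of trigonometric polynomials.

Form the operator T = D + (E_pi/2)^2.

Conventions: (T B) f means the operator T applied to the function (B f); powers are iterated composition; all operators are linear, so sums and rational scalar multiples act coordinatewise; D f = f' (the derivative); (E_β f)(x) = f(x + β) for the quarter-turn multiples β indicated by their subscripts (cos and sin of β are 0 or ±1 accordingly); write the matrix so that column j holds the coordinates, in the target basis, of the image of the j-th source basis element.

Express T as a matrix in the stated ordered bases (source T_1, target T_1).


image of 1: 1
image of cos x: -cos x - sin x
image of sin x: cos x - sin x
each image's coordinates form column j of the matrix

the matrix is [[1, 0, 0]; [0, -1, 1]; [0, -1, -1]] (rows listed top to bottom)


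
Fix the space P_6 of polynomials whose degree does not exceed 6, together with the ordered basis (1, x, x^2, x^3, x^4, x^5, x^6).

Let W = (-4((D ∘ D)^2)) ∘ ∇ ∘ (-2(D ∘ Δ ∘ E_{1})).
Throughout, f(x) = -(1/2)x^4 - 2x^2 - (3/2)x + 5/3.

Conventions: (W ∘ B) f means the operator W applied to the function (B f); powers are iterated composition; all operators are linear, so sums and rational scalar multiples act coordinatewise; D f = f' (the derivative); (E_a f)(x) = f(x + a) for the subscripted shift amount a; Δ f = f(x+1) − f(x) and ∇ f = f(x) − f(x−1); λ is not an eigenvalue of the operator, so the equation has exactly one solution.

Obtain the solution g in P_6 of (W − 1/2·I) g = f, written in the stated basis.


write g with unknown coordinates in the stated basis and equate coefficients in (W − 1/2·I) g = f
solving from the highest basis element down gives g = x^4 + 4x^2 + 3x - 10/3
check: W g = 0
so W g − 1/2·g = -(1/2)x^4 - 2x^2 - (3/2)x + 5/3 = f ✓

the image equals g(x) = x^4 + 4x^2 + 3x - 10/3


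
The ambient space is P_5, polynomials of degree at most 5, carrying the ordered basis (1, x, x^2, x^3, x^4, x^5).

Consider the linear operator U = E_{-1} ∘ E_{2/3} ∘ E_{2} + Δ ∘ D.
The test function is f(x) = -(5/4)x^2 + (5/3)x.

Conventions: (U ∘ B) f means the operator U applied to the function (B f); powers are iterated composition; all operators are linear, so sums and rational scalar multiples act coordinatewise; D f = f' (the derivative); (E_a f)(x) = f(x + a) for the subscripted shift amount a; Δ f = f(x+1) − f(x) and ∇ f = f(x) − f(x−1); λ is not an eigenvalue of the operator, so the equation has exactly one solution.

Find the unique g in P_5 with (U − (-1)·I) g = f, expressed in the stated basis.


g(x) = -(5/8)x^2 + (15/8)x - 5/72

write g with unknown coordinates in the stated basis and equate coefficients in (U − (-1)·I) g = f
solving from the highest basis element down gives g = -(5/8)x^2 + (15/8)x - 5/72
check: U g = -(5/8)x^2 - (5/24)x + 5/72
so U g − (-1)·g = -(5/4)x^2 + (5/3)x = f ✓


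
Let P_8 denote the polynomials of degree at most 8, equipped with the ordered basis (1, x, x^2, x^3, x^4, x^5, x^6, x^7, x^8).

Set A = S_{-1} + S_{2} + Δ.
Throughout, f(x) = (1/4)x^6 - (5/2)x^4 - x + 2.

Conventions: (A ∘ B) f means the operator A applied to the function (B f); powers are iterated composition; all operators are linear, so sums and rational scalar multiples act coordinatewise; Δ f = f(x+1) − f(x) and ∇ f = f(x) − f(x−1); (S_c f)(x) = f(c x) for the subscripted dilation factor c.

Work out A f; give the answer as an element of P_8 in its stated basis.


the image equals g(x) = (65/4)x^6 + (3/2)x^5 - (155/4)x^4 - 5x^3 - (45/4)x^2 - (19/2)x + 3/4

S_{-1} f = (1/4)x^6 - (5/2)x^4 + x + 2
S_{2} f = 16x^6 - 40x^4 - 2x + 2
Δ f = (3/2)x^5 + (15/4)x^4 - 5x^3 - (45/4)x^2 - (17/2)x - 13/4
(S_{-1} + S_{2} + Δ) f = (65/4)x^6 + (3/2)x^5 - (155/4)x^4 - 5x^3 - (45/4)x^2 - (19/2)x + 3/4


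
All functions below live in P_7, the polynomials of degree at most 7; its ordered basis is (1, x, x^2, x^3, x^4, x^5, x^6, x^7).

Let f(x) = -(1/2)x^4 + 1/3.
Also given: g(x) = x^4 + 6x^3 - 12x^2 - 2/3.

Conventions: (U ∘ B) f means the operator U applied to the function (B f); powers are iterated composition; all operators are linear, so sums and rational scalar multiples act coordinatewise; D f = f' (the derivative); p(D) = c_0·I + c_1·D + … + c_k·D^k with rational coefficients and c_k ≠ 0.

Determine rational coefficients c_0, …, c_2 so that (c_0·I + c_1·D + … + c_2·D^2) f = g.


D^0 f = -(1/2)x^4 + 1/3
D^1 f = -2x^3
D^2 f = -6x^2
matching coefficients of g against c_0 f + c_1 Df + … from the top degree down determines the c_i
solution: c_0 = -2, c_1 = -3, c_2 = 2

c_0 = -2, c_1 = -3, c_2 = 2


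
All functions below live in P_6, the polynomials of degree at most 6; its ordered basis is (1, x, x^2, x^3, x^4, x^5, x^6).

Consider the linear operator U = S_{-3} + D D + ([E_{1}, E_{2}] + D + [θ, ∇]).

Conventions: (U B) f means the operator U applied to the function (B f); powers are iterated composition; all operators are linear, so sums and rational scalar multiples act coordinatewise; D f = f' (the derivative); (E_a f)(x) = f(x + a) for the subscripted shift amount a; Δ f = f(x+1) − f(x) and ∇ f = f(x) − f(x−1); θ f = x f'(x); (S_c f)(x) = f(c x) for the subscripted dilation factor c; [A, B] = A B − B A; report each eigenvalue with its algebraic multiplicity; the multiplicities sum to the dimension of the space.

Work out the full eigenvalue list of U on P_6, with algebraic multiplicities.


image of 1: 1
image of x: -3x
image of x^2: 9x^2 + 4
image of x^3: -27x^3 + 12x - 3
image of x^4: 81x^4 + 24x^2 - 12x + 4
image of x^5: -243x^5 + 40x^3 - 30x^2 + 20x - 5
image of x^6: 729x^6 + 60x^4 - 60x^3 + 60x^2 - 30x + 6
the matrix is upper triangular; its diagonal is (1, -3, 9, -27, 81, -243, 729)
for a triangular matrix the eigenvalues are the diagonal entries, with algebraic multiplicity their repetition count

λ = -243 (multiplicity 1), λ = -27 (multiplicity 1), λ = -3 (multiplicity 1), λ = 1 (multiplicity 1), λ = 9 (multiplicity 1), λ = 81 (multiplicity 1), λ = 729 (multiplicity 1)


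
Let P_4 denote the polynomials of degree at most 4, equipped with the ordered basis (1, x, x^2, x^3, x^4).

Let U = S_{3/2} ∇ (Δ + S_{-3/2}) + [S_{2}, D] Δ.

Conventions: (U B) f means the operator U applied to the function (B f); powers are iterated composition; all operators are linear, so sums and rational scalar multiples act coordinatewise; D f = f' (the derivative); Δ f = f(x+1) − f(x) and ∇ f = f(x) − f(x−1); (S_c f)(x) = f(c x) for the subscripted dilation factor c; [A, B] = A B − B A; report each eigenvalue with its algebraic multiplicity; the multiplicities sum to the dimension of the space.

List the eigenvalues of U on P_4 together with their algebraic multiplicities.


λ = 0 (multiplicity 5)

image of 1: 0
image of x: -3/2
image of x^2: (27/4)x - 9/4
image of x^3: -(729/32)x^2 + (195/16)x - 51/8
image of x^4: (2187/32)x^3 - (2859/32)x^2 + (51/8)x - 113/16
the matrix is upper triangular; its diagonal is (0, 0, 0, 0, 0)
for a triangular matrix the eigenvalues are the diagonal entries, with algebraic multiplicity their repetition count


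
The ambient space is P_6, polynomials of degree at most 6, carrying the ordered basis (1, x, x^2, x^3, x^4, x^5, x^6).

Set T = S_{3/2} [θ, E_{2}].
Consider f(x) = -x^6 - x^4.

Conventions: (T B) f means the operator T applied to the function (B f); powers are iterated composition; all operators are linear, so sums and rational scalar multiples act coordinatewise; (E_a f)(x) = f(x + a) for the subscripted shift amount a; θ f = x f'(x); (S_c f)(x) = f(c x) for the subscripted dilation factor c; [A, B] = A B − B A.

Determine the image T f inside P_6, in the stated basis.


g(x) = (729/8)x^5 + (1215/2)x^4 + 1647x^3 + 2268x^2 + 1584x + 448

E_{2} f = -x^6 - 12x^5 - 61x^4 - 168x^3 - 264x^2 - 224x - 80
θ E_{2} f = -6x^6 - 60x^5 - 244x^4 - 504x^3 - 528x^2 - 224x
θ f = -6x^6 - 4x^4
E_{2} θ f = -6x^6 - 72x^5 - 364x^4 - 992x^3 - 1536x^2 - 1280x - 448
[θ, E_{2}] f = 12x^5 + 120x^4 + 488x^3 + 1008x^2 + 1056x + 448
S_{3/2} [θ, E_{2}] f = (729/8)x^5 + (1215/2)x^4 + 1647x^3 + 2268x^2 + 1584x + 448


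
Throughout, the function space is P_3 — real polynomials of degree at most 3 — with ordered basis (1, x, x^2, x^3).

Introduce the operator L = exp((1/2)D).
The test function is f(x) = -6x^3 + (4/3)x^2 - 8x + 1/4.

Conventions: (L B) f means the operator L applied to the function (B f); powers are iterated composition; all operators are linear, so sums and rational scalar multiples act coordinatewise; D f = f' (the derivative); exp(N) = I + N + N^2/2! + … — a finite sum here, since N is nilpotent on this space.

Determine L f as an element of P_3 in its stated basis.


g(x) = -6x^3 - (23/3)x^2 - (67/6)x - 25/6

order-1 term: -9x^2 + (4/3)x - 4
order-2 term: -(9/2)x + 1/3
order-3 term: -3/4
the series for exp((1/2)D) f terminates at order 3
exp((1/2)D) f = -6x^3 - (23/3)x^2 - (67/6)x - 25/6


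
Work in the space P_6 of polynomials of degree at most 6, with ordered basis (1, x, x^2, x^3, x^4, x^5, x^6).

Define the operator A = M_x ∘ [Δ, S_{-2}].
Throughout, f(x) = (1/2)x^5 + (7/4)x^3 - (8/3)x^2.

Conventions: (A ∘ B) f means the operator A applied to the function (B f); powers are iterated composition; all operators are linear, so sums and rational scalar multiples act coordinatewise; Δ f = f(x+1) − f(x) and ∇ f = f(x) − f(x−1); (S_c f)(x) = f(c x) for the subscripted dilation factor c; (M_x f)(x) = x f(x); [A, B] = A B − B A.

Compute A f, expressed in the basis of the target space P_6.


S_{-2} f = -16x^5 - 14x^3 - (32/3)x^2
Δ S_{-2} f = -80x^4 - 160x^3 - 202x^2 - (430/3)x - 122/3
Δ f = (5/2)x^4 + 5x^3 + (41/4)x^2 + (29/12)x - 5/12
S_{-2} Δ f = 40x^4 - 40x^3 + 41x^2 - (29/6)x - 5/12
[Δ, S_{-2}] f = -120x^4 - 120x^3 - 243x^2 - (277/2)x - 161/4
M_x [Δ, S_{-2}] f = -120x^5 - 120x^4 - 243x^3 - (277/2)x^2 - (161/4)x

the result is g(x) = -120x^5 - 120x^4 - 243x^3 - (277/2)x^2 - (161/4)x


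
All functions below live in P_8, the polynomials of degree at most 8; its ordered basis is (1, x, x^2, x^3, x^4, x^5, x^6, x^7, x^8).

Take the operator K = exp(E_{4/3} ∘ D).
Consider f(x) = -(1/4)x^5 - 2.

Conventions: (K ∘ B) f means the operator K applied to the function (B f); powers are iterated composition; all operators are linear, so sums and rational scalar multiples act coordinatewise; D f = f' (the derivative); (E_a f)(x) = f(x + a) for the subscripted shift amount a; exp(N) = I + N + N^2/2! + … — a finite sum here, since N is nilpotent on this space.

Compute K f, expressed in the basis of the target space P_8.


order-1 term: -(5/4)x^4 - (20/3)x^3 - (40/3)x^2 - (320/27)x - 320/81
order-2 term: -(5/2)x^3 - 20x^2 - (160/3)x - 1280/27
order-3 term: -(5/2)x^2 - 20x - 40
order-4 term: -(5/4)x - 20/3
order-5 term: -1/4
the series for exp(E_{4/3} ∘ D) f terminates at order 5
exp(E_{4/3} ∘ D) f = -(1/4)x^5 - (5/4)x^4 - (55/6)x^3 - (215/6)x^2 - (9335/108)x - 32489/324

the result is g(x) = -(1/4)x^5 - (5/4)x^4 - (55/6)x^3 - (215/6)x^2 - (9335/108)x - 32489/324


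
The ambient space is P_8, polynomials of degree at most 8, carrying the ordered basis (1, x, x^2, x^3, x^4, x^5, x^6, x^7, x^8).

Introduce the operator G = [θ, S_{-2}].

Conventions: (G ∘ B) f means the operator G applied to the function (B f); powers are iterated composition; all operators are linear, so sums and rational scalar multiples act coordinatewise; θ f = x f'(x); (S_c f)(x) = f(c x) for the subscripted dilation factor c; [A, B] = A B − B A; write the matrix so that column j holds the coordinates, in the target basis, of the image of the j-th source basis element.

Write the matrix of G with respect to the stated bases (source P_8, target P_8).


the matrix is [[0, 0, 0, 0, 0, 0, 0, 0, 0]; [0, 0, 0, 0, 0, 0, 0, 0, 0]; [0, 0, 0, 0, 0, 0, 0, 0, 0]; [0, 0, 0, 0, 0, 0, 0, 0, 0]; [0, 0, 0, 0, 0, 0, 0, 0, 0]; [0, 0, 0, 0, 0, 0, 0, 0, 0]; [0, 0, 0, 0, 0, 0, 0, 0, 0]; [0, 0, 0, 0, 0, 0, 0, 0, 0]; [0, 0, 0, 0, 0, 0, 0, 0, 0]] (rows listed top to bottom)

image of 1: 0
image of x: 0
image of x^2: 0
image of x^3: 0
image of x^4: 0
image of x^5: 0
image of x^6: 0
image of x^7: 0
image of x^8: 0
each image's coordinates form column j of the matrix


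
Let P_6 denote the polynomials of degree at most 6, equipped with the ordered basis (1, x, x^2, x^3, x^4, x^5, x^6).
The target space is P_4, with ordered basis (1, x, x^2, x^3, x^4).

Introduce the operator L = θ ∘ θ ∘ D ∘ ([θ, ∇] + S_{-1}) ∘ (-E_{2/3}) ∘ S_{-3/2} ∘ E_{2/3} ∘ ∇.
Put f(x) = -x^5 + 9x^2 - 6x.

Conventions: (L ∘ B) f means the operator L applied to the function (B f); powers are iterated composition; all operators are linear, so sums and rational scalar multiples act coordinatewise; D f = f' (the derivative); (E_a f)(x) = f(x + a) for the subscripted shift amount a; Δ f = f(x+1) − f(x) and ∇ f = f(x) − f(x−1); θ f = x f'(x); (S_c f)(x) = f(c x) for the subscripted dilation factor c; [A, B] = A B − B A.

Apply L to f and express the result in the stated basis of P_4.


∇ f = -5x^4 + 10x^3 - 10x^2 + 23x - 16
E_{2/3} ∇ f = -5x^4 - (10/3)x^3 - (10/3)x^2 + (461/27)x - 254/81
S_{-3/2} E_{2/3} ∇ f = -(405/16)x^4 + (45/4)x^3 - (15/2)x^2 - (461/18)x - 254/81
E_{2/3} (S_{-3/2} ∘ E_{2/3} ∘ ∇) f = -(405/16)x^4 - (225/4)x^3 - (105/2)x^2 - (911/18)x - 2042/81
(-E_{2/3}) (S_{-3/2} ∘ E_{2/3} ∘ ∇) f = (405/16)x^4 + (225/4)x^3 + (105/2)x^2 + (911/18)x + 2042/81
∇ (-E_{2/3}) (S_{-3/2} ∘ E_{2/3} ∘ ∇) f = (405/4)x^3 + (135/8)x^2 + (75/2)x + 4183/144
θ ∇ (-E_{2/3}) (S_{-3/2} ∘ E_{2/3} ∘ ∇) f = (1215/4)x^3 + (135/4)x^2 + (75/2)x
θ (-E_{2/3}) (S_{-3/2} ∘ E_{2/3} ∘ ∇) f = (405/4)x^4 + (675/4)x^3 + 105x^2 + (911/18)x
∇ θ (-E_{2/3}) (S_{-3/2} ∘ E_{2/3} ∘ ∇) f = 405x^3 - (405/4)x^2 + (435/4)x + 118/9
[θ, ∇] (-E_{2/3}) (S_{-3/2} ∘ E_{2/3} ∘ ∇) f = -(405/4)x^3 + 135x^2 - (285/4)x - 118/9
S_{-1} (-E_{2/3}) (S_{-3/2} ∘ E_{2/3} ∘ ∇) f = (405/16)x^4 - (225/4)x^3 + (105/2)x^2 - (911/18)x + 2042/81
([θ, ∇] + S_{-1}) (-E_{2/3}) (S_{-3/2} ∘ E_{2/3} ∘ ∇) f = (405/16)x^4 - (315/2)x^3 + (375/2)x^2 - (4387/36)x + 980/81
D (([θ, ∇] + S_{-1}) ∘ (-E_{2/3}) ∘ S_{-3/2} ∘ E_{2/3} ∘ ∇) f = (405/4)x^3 - (945/2)x^2 + 375x - 4387/36
θ D (([θ, ∇] + S_{-1}) ∘ (-E_{2/3}) ∘ S_{-3/2} ∘ E_{2/3} ∘ ∇) f = (1215/4)x^3 - 945x^2 + 375x
θ θ D (([θ, ∇] + S_{-1}) ∘ (-E_{2/3}) ∘ S_{-3/2} ∘ E_{2/3} ∘ ∇) f = (3645/4)x^3 - 1890x^2 + 375x

g(x) = (3645/4)x^3 - 1890x^2 + 375x


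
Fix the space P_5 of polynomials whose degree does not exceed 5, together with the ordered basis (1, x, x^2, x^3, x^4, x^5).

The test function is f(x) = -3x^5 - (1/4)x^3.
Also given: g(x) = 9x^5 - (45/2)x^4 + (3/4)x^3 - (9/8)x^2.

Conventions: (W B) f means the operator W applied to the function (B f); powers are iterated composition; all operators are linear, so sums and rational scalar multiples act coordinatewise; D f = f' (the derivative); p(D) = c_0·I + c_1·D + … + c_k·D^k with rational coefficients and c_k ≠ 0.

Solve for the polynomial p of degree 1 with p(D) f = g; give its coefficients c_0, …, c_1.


D^0 f = -3x^5 - (1/4)x^3
D^1 f = -15x^4 - (3/4)x^2
matching coefficients of g against c_0 f + c_1 Df + … from the top degree down determines the c_i
solution: c_0 = -3, c_1 = 3/2

c_0 = -3, c_1 = 3/2


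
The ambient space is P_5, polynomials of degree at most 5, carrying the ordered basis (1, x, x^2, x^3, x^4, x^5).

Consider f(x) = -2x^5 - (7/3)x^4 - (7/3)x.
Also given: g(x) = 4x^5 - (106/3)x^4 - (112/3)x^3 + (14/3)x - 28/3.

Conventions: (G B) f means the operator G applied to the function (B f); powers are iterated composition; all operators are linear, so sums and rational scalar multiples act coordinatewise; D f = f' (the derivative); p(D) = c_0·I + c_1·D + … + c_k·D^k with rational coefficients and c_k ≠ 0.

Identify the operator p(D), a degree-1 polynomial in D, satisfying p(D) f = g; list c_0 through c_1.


c_0 = -2, c_1 = 4

D^0 f = -2x^5 - (7/3)x^4 - (7/3)x
D^1 f = -10x^4 - (28/3)x^3 - 7/3
matching coefficients of g against c_0 f + c_1 Df + … from the top degree down determines the c_i
solution: c_0 = -2, c_1 = 4


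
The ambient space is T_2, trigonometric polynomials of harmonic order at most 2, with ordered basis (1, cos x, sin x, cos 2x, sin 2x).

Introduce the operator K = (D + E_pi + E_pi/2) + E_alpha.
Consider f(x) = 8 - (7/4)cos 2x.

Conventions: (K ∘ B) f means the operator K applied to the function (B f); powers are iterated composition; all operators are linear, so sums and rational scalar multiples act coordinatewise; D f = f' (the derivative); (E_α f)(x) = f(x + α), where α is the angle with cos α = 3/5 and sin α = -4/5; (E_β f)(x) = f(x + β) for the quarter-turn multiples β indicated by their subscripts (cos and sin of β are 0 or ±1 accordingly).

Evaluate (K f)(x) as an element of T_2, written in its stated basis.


D f = (7/2)sin 2x
E_pi f = 8 - (7/4)cos 2x
E_pi/2 f = 8 + (7/4)cos 2x
(D + E_pi + E_pi/2) f = 16 + (7/2)sin 2x
E_alpha f = 8 + (49/100)cos 2x - (42/25)sin 2x
((D + E_pi + E_pi/2) + E_alpha) f = 24 + (49/100)cos 2x + (91/50)sin 2x

g(x) = 24 + (49/100)cos 2x + (91/50)sin 2x


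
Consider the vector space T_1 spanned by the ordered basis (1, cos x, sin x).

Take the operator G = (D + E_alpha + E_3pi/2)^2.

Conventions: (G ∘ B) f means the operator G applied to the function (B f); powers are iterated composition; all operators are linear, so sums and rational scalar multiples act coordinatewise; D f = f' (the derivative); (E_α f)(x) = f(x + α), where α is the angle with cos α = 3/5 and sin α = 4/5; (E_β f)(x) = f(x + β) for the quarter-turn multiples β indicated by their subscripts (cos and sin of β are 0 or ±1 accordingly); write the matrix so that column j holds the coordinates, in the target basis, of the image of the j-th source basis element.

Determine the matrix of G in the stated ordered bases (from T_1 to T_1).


the matrix is [[4, 0, 0]; [0, -7/25, 24/25]; [0, -24/25, -7/25]] (rows listed top to bottom)

image of 1: 4
image of cos x: -(7/25)cos x - (24/25)sin x
image of sin x: (24/25)cos x - (7/25)sin x
each image's coordinates form column j of the matrix


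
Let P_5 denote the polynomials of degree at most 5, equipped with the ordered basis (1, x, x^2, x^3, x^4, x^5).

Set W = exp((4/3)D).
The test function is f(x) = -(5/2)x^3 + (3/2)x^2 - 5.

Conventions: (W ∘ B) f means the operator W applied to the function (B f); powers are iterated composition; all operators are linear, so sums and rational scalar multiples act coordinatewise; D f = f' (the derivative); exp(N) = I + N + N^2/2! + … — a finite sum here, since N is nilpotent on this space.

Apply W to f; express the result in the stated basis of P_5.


g(x) = -(5/2)x^3 - (17/2)x^2 - (28/3)x - 223/27

order-1 term: -10x^2 + 4x
order-2 term: -(40/3)x + 8/3
order-3 term: -160/27
the series for exp((4/3)D) f terminates at order 3
exp((4/3)D) f = -(5/2)x^3 - (17/2)x^2 - (28/3)x - 223/27


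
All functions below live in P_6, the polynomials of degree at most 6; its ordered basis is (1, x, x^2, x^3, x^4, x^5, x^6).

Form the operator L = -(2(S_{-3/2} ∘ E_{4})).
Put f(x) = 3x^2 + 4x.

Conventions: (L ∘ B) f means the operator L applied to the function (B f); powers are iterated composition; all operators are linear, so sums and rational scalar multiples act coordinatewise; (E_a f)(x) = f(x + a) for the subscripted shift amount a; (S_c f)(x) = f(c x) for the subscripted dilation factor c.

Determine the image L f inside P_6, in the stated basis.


E_{4} f = 3x^2 + 28x + 64
S_{-3/2} E_{4} f = (27/4)x^2 - 42x + 64
(2(S_{-3/2} ∘ E_{4})) f = (27/2)x^2 - 84x + 128
(-(2(S_{-3/2} ∘ E_{4}))) f = -(27/2)x^2 + 84x - 128

g(x) = -(27/2)x^2 + 84x - 128


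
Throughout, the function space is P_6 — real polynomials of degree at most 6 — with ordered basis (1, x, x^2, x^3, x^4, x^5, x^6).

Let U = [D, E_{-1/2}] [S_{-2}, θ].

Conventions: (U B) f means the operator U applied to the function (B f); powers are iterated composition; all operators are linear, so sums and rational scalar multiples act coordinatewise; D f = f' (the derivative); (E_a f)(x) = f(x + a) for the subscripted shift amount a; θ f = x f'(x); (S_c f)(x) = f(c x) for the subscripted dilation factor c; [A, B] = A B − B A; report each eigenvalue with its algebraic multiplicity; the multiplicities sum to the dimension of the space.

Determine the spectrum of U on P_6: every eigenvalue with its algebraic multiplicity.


image of 1: 0
image of x: 0
image of x^2: 0
image of x^3: 0
image of x^4: 0
image of x^5: 0
image of x^6: 0
the matrix is upper triangular; its diagonal is (0, 0, 0, 0, 0, 0, 0)
for a triangular matrix the eigenvalues are the diagonal entries, with algebraic multiplicity their repetition count

λ = 0 (multiplicity 7)


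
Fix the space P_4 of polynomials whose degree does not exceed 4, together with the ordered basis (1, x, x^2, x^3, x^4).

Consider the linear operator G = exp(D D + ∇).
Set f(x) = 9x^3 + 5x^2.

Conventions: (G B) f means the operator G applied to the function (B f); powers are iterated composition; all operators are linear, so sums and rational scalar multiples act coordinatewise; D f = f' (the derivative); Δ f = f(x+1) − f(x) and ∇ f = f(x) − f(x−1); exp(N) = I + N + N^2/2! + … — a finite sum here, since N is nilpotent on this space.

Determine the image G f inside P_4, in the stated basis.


order-1 term: 27x^2 + 37x + 14
order-2 term: 27x + 32
order-3 term: 9
the series for exp(D D + ∇) f terminates at order 3
exp(D D + ∇) f = 9x^3 + 32x^2 + 64x + 55

g(x) = 9x^3 + 32x^2 + 64x + 55


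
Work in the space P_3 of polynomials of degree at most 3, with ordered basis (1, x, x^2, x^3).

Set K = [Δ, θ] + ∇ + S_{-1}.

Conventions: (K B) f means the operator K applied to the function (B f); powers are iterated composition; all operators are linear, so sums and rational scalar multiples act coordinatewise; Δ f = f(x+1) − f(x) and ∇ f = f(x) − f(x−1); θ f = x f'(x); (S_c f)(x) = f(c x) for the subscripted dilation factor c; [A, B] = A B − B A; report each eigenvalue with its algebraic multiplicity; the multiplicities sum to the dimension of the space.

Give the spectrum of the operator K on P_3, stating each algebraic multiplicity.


image of 1: 1
image of x: -x + 2
image of x^2: x^2 + 4x + 1
image of x^3: -x^3 + 6x^2 + 3x + 4
the matrix is upper triangular; its diagonal is (1, -1, 1, -1)
for a triangular matrix the eigenvalues are the diagonal entries, with algebraic multiplicity their repetition count

λ = -1 (multiplicity 2), λ = 1 (multiplicity 2)


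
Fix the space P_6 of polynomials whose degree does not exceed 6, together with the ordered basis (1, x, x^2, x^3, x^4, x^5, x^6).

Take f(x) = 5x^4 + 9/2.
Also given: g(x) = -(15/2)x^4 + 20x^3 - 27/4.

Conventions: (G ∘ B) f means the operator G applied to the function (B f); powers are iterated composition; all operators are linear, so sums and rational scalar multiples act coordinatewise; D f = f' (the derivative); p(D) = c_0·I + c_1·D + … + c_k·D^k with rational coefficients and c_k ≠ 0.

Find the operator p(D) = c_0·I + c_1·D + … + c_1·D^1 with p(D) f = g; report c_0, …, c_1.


p(D) = -(3/2)·I + D, i.e. c_0 = -3/2, c_1 = 1

D^0 f = 5x^4 + 9/2
D^1 f = 20x^3
matching coefficients of g against c_0 f + c_1 Df + … from the top degree down determines the c_i
solution: c_0 = -3/2, c_1 = 1


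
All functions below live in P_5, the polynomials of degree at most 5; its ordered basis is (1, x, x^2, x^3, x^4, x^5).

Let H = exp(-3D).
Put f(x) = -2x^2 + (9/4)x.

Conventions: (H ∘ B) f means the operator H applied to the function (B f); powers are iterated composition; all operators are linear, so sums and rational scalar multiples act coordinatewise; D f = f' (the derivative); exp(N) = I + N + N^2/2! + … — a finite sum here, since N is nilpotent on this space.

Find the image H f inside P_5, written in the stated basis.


order-1 term: 12x - 27/4
order-2 term: -18
the series for exp(-3D) f terminates at order 2
exp(-3D) f = -2x^2 + (57/4)x - 99/4

the image equals g(x) = -2x^2 + (57/4)x - 99/4


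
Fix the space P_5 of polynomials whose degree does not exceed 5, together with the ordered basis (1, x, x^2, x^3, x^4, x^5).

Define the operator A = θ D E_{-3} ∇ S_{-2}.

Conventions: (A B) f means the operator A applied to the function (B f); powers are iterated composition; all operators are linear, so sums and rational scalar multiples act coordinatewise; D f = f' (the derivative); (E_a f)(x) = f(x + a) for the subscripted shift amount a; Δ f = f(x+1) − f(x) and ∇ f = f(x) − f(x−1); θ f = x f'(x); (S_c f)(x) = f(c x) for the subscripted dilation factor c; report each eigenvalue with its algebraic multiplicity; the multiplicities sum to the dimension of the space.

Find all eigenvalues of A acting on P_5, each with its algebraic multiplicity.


λ = 0 (multiplicity 6)

image of 1: 0
image of x: 0
image of x^2: 0
image of x^3: -48x
image of x^4: 384x^2 - 1344x
image of x^5: -1920x^3 + 13440x^2 - 23680x
the matrix is upper triangular; its diagonal is (0, 0, 0, 0, 0, 0)
for a triangular matrix the eigenvalues are the diagonal entries, with algebraic multiplicity their repetition count


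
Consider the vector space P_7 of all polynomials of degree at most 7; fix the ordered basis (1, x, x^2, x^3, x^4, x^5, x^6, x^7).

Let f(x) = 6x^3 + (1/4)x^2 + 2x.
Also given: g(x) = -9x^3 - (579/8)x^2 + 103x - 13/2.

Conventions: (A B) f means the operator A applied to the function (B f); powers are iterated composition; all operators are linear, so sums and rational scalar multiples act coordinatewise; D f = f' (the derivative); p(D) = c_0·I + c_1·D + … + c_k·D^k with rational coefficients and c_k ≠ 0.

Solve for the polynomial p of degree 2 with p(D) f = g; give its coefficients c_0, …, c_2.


p(D) = -(3/2)·I − 4·D + 3·D^2, i.e. c_0 = -3/2, c_1 = -4, c_2 = 3

D^0 f = 6x^3 + (1/4)x^2 + 2x
D^1 f = 18x^2 + (1/2)x + 2
D^2 f = 36x + 1/2
matching coefficients of g against c_0 f + c_1 Df + … from the top degree down determines the c_i
solution: c_0 = -3/2, c_1 = -4, c_2 = 3


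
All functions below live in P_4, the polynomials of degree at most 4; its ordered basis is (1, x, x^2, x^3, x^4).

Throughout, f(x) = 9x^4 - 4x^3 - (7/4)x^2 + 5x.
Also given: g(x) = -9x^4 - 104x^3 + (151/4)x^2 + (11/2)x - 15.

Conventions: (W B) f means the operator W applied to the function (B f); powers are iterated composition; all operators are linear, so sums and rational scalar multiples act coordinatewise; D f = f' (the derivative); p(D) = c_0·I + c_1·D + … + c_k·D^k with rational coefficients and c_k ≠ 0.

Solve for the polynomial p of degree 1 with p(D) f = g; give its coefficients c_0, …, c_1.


c_0 = -1, c_1 = -3

D^0 f = 9x^4 - 4x^3 - (7/4)x^2 + 5x
D^1 f = 36x^3 - 12x^2 - (7/2)x + 5
matching coefficients of g against c_0 f + c_1 Df + … from the top degree down determines the c_i
solution: c_0 = -1, c_1 = -3


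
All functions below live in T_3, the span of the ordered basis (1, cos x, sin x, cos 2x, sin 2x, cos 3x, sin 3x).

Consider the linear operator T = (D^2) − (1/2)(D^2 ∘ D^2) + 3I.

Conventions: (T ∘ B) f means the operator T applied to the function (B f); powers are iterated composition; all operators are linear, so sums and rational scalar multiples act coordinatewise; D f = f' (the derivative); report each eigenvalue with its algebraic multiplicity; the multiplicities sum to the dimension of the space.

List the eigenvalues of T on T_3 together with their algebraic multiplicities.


image of 1: 3
image of cos x: (3/2)cos x
image of sin x: (3/2)sin x
image of cos 2x: -9cos 2x
image of sin 2x: -9sin 2x
image of cos 3x: -(93/2)cos 3x
image of sin 3x: -(93/2)sin 3x
the matrix is diagonal; its diagonal is (3, 3/2, 3/2, -9, -9, -93/2, -93/2)
for a triangular matrix the eigenvalues are the diagonal entries, with algebraic multiplicity their repetition count

λ = -93/2 (multiplicity 2), λ = -9 (multiplicity 2), λ = 3/2 (multiplicity 2), λ = 3 (multiplicity 1)


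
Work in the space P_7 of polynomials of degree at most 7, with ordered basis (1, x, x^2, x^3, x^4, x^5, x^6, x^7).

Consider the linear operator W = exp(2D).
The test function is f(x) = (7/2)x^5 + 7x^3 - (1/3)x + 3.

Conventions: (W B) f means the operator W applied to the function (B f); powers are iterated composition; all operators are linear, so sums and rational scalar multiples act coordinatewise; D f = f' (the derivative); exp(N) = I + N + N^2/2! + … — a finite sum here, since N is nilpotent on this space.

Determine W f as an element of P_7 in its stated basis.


order-1 term: 35x^4 + 42x^2 - 2/3
order-2 term: 140x^3 + 84x
order-3 term: 280x^2 + 56
order-4 term: 280x
order-5 term: 112
the series for exp(2D) f terminates at order 5
exp(2D) f = (7/2)x^5 + 35x^4 + 147x^3 + 322x^2 + (1091/3)x + 511/3

the image equals g(x) = (7/2)x^5 + 35x^4 + 147x^3 + 322x^2 + (1091/3)x + 511/3


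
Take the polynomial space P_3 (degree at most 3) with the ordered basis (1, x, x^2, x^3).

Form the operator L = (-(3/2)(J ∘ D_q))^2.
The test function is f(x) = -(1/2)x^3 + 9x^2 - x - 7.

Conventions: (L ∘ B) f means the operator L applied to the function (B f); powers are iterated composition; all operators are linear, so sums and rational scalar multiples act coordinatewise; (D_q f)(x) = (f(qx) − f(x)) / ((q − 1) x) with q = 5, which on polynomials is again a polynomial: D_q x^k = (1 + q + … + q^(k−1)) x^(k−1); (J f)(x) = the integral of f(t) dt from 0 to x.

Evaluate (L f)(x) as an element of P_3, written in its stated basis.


D_q f = -(31/2)x^2 + 54x - 1
J D_q f = -(31/6)x^3 + 27x^2 - x
(-(3/2)(J ∘ D_q)) f = (31/4)x^3 - (81/2)x^2 + (3/2)x
D_q (-(3/2)(J ∘ D_q)) f = (961/4)x^2 - 243x + 3/2
J D_q (-(3/2)(J ∘ D_q)) f = (961/12)x^3 - (243/2)x^2 + (3/2)x
(-(3/2)(J ∘ D_q)) (-(3/2)(J ∘ D_q)) f = -(961/8)x^3 + (729/4)x^2 - (9/4)x

the image equals g(x) = -(961/8)x^3 + (729/4)x^2 - (9/4)x


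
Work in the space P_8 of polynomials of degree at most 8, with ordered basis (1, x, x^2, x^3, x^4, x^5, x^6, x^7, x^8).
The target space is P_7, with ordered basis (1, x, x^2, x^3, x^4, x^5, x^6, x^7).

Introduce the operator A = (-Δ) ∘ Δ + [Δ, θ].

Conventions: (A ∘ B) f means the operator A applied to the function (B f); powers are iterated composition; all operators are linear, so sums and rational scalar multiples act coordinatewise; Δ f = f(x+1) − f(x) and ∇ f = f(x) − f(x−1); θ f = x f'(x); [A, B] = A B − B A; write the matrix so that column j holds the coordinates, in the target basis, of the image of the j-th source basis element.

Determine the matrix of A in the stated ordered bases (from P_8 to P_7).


image of 1: 0
image of x: 1
image of x^2: 2x
image of x^3: 3x^2 - 3
image of x^4: 4x^3 - 12x - 10
image of x^5: 5x^4 - 30x^2 - 50x - 25
image of x^6: 6x^5 - 60x^3 - 150x^2 - 150x - 56
image of x^7: 7x^6 - 105x^4 - 350x^3 - 525x^2 - 392x - 119
image of x^8: 8x^7 - 168x^5 - 700x^4 - 1400x^3 - 1568x^2 - 952x - 246
each image's coordinates form column j of the matrix

the matrix is [[0, 1, 0, -3, -10, -25, -56, -119, -246]; [0, 0, 2, 0, -12, -50, -150, -392, -952]; [0, 0, 0, 3, 0, -30, -150, -525, -1568]; [0, 0, 0, 0, 4, 0, -60, -350, -1400]; [0, 0, 0, 0, 0, 5, 0, -105, -700]; [0, 0, 0, 0, 0, 0, 6, 0, -168]; [0, 0, 0, 0, 0, 0, 0, 7, 0]; [0, 0, 0, 0, 0, 0, 0, 0, 8]] (rows listed top to bottom)


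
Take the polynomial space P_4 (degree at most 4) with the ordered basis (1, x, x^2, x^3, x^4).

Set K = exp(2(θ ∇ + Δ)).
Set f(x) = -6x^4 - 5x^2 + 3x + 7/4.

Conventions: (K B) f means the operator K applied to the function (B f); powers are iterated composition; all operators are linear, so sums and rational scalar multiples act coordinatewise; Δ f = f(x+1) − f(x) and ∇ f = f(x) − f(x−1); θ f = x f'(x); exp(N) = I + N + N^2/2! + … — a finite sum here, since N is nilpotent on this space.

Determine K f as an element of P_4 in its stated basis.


order-1 term: -192x^3 + 72x^2 - 136x - 16
order-2 term: -1728x^2 + 288x - 256
order-3 term: -4608x - 960
order-4 term: -2304
the series for exp(2(θ ∇ + Δ)) f terminates at order 4
exp(2(θ ∇ + Δ)) f = -6x^4 - 192x^3 - 1661x^2 - 4453x - 14137/4

the image equals g(x) = -6x^4 - 192x^3 - 1661x^2 - 4453x - 14137/4
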